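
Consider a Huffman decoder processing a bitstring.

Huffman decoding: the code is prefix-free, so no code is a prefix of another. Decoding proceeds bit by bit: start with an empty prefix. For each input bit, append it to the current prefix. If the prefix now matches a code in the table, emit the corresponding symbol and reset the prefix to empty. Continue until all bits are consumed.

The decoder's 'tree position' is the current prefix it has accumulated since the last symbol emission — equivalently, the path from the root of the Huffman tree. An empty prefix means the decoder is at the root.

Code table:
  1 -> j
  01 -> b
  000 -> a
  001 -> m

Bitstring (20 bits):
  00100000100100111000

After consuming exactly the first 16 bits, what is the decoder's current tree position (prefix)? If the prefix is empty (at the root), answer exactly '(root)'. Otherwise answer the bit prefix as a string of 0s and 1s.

Answer: (root)

Derivation:
Bit 0: prefix='0' (no match yet)
Bit 1: prefix='00' (no match yet)
Bit 2: prefix='001' -> emit 'm', reset
Bit 3: prefix='0' (no match yet)
Bit 4: prefix='00' (no match yet)
Bit 5: prefix='000' -> emit 'a', reset
Bit 6: prefix='0' (no match yet)
Bit 7: prefix='00' (no match yet)
Bit 8: prefix='001' -> emit 'm', reset
Bit 9: prefix='0' (no match yet)
Bit 10: prefix='00' (no match yet)
Bit 11: prefix='001' -> emit 'm', reset
Bit 12: prefix='0' (no match yet)
Bit 13: prefix='00' (no match yet)
Bit 14: prefix='001' -> emit 'm', reset
Bit 15: prefix='1' -> emit 'j', reset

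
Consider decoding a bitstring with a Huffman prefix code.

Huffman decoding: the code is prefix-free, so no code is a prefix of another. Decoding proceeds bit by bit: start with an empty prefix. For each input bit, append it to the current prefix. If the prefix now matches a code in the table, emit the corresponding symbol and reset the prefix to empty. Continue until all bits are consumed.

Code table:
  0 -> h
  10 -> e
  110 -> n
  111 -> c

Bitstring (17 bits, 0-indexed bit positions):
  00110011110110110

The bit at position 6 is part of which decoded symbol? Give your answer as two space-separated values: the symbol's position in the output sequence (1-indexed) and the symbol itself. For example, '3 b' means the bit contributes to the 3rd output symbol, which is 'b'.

Bit 0: prefix='0' -> emit 'h', reset
Bit 1: prefix='0' -> emit 'h', reset
Bit 2: prefix='1' (no match yet)
Bit 3: prefix='11' (no match yet)
Bit 4: prefix='110' -> emit 'n', reset
Bit 5: prefix='0' -> emit 'h', reset
Bit 6: prefix='1' (no match yet)
Bit 7: prefix='11' (no match yet)
Bit 8: prefix='111' -> emit 'c', reset
Bit 9: prefix='1' (no match yet)
Bit 10: prefix='10' -> emit 'e', reset

Answer: 5 c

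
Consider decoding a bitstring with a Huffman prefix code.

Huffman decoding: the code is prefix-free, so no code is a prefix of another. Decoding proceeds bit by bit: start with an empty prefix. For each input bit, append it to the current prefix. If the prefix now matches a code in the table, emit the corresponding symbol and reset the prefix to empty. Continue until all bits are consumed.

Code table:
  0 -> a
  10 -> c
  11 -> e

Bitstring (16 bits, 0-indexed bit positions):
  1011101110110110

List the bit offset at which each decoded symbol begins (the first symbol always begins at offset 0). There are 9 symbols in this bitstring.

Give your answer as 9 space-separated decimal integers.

Answer: 0 2 4 6 8 10 12 13 15

Derivation:
Bit 0: prefix='1' (no match yet)
Bit 1: prefix='10' -> emit 'c', reset
Bit 2: prefix='1' (no match yet)
Bit 3: prefix='11' -> emit 'e', reset
Bit 4: prefix='1' (no match yet)
Bit 5: prefix='10' -> emit 'c', reset
Bit 6: prefix='1' (no match yet)
Bit 7: prefix='11' -> emit 'e', reset
Bit 8: prefix='1' (no match yet)
Bit 9: prefix='10' -> emit 'c', reset
Bit 10: prefix='1' (no match yet)
Bit 11: prefix='11' -> emit 'e', reset
Bit 12: prefix='0' -> emit 'a', reset
Bit 13: prefix='1' (no match yet)
Bit 14: prefix='11' -> emit 'e', reset
Bit 15: prefix='0' -> emit 'a', reset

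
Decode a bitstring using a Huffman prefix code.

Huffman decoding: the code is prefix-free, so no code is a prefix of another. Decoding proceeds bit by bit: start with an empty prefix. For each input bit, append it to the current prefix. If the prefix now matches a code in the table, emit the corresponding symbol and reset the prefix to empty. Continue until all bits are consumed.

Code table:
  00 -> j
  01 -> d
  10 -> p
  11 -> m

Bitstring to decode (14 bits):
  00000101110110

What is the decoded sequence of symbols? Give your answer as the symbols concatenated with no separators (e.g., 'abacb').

Bit 0: prefix='0' (no match yet)
Bit 1: prefix='00' -> emit 'j', reset
Bit 2: prefix='0' (no match yet)
Bit 3: prefix='00' -> emit 'j', reset
Bit 4: prefix='0' (no match yet)
Bit 5: prefix='01' -> emit 'd', reset
Bit 6: prefix='0' (no match yet)
Bit 7: prefix='01' -> emit 'd', reset
Bit 8: prefix='1' (no match yet)
Bit 9: prefix='11' -> emit 'm', reset
Bit 10: prefix='0' (no match yet)
Bit 11: prefix='01' -> emit 'd', reset
Bit 12: prefix='1' (no match yet)
Bit 13: prefix='10' -> emit 'p', reset

Answer: jjddmdp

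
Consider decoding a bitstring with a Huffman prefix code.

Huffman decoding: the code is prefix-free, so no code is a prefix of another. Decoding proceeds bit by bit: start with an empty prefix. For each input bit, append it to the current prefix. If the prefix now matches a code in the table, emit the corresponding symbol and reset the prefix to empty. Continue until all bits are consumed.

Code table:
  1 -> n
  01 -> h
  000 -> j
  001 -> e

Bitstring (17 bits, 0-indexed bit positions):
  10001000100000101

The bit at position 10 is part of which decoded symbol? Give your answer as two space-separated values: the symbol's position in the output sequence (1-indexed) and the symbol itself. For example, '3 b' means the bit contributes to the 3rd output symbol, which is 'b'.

Answer: 6 j

Derivation:
Bit 0: prefix='1' -> emit 'n', reset
Bit 1: prefix='0' (no match yet)
Bit 2: prefix='00' (no match yet)
Bit 3: prefix='000' -> emit 'j', reset
Bit 4: prefix='1' -> emit 'n', reset
Bit 5: prefix='0' (no match yet)
Bit 6: prefix='00' (no match yet)
Bit 7: prefix='000' -> emit 'j', reset
Bit 8: prefix='1' -> emit 'n', reset
Bit 9: prefix='0' (no match yet)
Bit 10: prefix='00' (no match yet)
Bit 11: prefix='000' -> emit 'j', reset
Bit 12: prefix='0' (no match yet)
Bit 13: prefix='00' (no match yet)
Bit 14: prefix='001' -> emit 'e', reset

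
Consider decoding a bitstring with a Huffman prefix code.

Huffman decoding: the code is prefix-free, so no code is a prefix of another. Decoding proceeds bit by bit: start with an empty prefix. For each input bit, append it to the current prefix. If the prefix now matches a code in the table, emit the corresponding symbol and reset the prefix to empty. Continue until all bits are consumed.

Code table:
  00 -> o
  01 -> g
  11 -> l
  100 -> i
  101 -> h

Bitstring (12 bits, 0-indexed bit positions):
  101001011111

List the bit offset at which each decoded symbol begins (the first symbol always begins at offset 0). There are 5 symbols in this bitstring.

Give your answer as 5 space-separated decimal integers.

Bit 0: prefix='1' (no match yet)
Bit 1: prefix='10' (no match yet)
Bit 2: prefix='101' -> emit 'h', reset
Bit 3: prefix='0' (no match yet)
Bit 4: prefix='00' -> emit 'o', reset
Bit 5: prefix='1' (no match yet)
Bit 6: prefix='10' (no match yet)
Bit 7: prefix='101' -> emit 'h', reset
Bit 8: prefix='1' (no match yet)
Bit 9: prefix='11' -> emit 'l', reset
Bit 10: prefix='1' (no match yet)
Bit 11: prefix='11' -> emit 'l', reset

Answer: 0 3 5 8 10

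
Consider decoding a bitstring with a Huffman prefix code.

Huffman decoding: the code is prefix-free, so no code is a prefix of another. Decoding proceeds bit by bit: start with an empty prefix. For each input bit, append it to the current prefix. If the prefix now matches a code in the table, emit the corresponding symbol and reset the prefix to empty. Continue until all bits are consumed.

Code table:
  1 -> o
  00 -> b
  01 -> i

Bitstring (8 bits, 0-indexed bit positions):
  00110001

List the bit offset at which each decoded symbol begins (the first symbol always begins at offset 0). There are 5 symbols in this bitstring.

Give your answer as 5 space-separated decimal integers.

Answer: 0 2 3 4 6

Derivation:
Bit 0: prefix='0' (no match yet)
Bit 1: prefix='00' -> emit 'b', reset
Bit 2: prefix='1' -> emit 'o', reset
Bit 3: prefix='1' -> emit 'o', reset
Bit 4: prefix='0' (no match yet)
Bit 5: prefix='00' -> emit 'b', reset
Bit 6: prefix='0' (no match yet)
Bit 7: prefix='01' -> emit 'i', reset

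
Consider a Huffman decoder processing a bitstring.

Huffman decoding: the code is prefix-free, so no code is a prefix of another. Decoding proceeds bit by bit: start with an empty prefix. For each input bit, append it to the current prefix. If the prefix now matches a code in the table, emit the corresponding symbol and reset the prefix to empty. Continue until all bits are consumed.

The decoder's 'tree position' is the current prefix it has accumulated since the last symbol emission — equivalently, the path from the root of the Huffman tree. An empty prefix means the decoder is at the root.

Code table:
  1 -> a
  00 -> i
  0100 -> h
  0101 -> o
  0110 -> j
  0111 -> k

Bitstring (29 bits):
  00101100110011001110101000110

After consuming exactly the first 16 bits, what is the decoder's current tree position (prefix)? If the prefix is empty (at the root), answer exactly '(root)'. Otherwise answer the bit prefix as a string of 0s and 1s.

Answer: 0

Derivation:
Bit 0: prefix='0' (no match yet)
Bit 1: prefix='00' -> emit 'i', reset
Bit 2: prefix='1' -> emit 'a', reset
Bit 3: prefix='0' (no match yet)
Bit 4: prefix='01' (no match yet)
Bit 5: prefix='011' (no match yet)
Bit 6: prefix='0110' -> emit 'j', reset
Bit 7: prefix='0' (no match yet)
Bit 8: prefix='01' (no match yet)
Bit 9: prefix='011' (no match yet)
Bit 10: prefix='0110' -> emit 'j', reset
Bit 11: prefix='0' (no match yet)
Bit 12: prefix='01' (no match yet)
Bit 13: prefix='011' (no match yet)
Bit 14: prefix='0110' -> emit 'j', reset
Bit 15: prefix='0' (no match yet)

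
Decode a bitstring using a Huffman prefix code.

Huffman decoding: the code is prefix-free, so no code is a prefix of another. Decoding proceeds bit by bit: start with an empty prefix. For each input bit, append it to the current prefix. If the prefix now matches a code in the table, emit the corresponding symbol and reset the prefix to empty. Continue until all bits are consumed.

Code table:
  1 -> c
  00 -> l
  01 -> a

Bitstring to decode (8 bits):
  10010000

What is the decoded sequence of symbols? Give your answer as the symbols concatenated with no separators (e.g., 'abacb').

Bit 0: prefix='1' -> emit 'c', reset
Bit 1: prefix='0' (no match yet)
Bit 2: prefix='00' -> emit 'l', reset
Bit 3: prefix='1' -> emit 'c', reset
Bit 4: prefix='0' (no match yet)
Bit 5: prefix='00' -> emit 'l', reset
Bit 6: prefix='0' (no match yet)
Bit 7: prefix='00' -> emit 'l', reset

Answer: clcll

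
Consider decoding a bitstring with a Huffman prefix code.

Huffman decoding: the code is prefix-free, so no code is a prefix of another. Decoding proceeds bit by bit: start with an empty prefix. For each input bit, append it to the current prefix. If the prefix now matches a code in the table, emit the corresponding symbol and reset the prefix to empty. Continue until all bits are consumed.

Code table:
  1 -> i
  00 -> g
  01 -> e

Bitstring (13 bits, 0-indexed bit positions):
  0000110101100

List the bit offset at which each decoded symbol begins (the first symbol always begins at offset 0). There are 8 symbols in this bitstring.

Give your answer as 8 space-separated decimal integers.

Bit 0: prefix='0' (no match yet)
Bit 1: prefix='00' -> emit 'g', reset
Bit 2: prefix='0' (no match yet)
Bit 3: prefix='00' -> emit 'g', reset
Bit 4: prefix='1' -> emit 'i', reset
Bit 5: prefix='1' -> emit 'i', reset
Bit 6: prefix='0' (no match yet)
Bit 7: prefix='01' -> emit 'e', reset
Bit 8: prefix='0' (no match yet)
Bit 9: prefix='01' -> emit 'e', reset
Bit 10: prefix='1' -> emit 'i', reset
Bit 11: prefix='0' (no match yet)
Bit 12: prefix='00' -> emit 'g', reset

Answer: 0 2 4 5 6 8 10 11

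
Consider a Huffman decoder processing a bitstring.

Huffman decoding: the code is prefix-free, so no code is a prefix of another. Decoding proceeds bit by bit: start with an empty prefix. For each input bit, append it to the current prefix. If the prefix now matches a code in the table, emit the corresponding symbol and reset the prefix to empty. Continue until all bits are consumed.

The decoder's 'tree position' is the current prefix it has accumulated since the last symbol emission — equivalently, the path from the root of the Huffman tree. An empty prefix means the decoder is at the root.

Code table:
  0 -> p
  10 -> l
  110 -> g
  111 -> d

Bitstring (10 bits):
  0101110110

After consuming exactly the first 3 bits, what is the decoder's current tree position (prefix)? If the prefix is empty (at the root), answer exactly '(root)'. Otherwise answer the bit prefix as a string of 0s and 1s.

Answer: (root)

Derivation:
Bit 0: prefix='0' -> emit 'p', reset
Bit 1: prefix='1' (no match yet)
Bit 2: prefix='10' -> emit 'l', reset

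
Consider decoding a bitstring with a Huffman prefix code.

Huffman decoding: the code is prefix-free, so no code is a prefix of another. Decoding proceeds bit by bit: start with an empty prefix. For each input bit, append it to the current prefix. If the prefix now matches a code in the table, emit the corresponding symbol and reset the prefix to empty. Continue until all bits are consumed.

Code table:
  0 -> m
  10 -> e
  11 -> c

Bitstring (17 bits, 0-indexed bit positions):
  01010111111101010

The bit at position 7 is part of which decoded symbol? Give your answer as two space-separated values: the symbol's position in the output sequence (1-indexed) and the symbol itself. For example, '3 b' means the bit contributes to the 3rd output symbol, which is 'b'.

Bit 0: prefix='0' -> emit 'm', reset
Bit 1: prefix='1' (no match yet)
Bit 2: prefix='10' -> emit 'e', reset
Bit 3: prefix='1' (no match yet)
Bit 4: prefix='10' -> emit 'e', reset
Bit 5: prefix='1' (no match yet)
Bit 6: prefix='11' -> emit 'c', reset
Bit 7: prefix='1' (no match yet)
Bit 8: prefix='11' -> emit 'c', reset
Bit 9: prefix='1' (no match yet)
Bit 10: prefix='11' -> emit 'c', reset
Bit 11: prefix='1' (no match yet)

Answer: 5 c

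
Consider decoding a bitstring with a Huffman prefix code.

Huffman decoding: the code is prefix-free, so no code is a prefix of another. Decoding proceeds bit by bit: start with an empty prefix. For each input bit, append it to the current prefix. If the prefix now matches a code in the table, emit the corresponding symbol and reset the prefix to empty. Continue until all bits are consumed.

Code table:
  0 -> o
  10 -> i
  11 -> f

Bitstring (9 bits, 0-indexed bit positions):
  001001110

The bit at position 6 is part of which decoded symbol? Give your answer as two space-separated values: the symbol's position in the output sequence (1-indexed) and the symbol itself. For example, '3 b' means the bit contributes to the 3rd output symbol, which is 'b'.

Answer: 5 f

Derivation:
Bit 0: prefix='0' -> emit 'o', reset
Bit 1: prefix='0' -> emit 'o', reset
Bit 2: prefix='1' (no match yet)
Bit 3: prefix='10' -> emit 'i', reset
Bit 4: prefix='0' -> emit 'o', reset
Bit 5: prefix='1' (no match yet)
Bit 6: prefix='11' -> emit 'f', reset
Bit 7: prefix='1' (no match yet)
Bit 8: prefix='10' -> emit 'i', reset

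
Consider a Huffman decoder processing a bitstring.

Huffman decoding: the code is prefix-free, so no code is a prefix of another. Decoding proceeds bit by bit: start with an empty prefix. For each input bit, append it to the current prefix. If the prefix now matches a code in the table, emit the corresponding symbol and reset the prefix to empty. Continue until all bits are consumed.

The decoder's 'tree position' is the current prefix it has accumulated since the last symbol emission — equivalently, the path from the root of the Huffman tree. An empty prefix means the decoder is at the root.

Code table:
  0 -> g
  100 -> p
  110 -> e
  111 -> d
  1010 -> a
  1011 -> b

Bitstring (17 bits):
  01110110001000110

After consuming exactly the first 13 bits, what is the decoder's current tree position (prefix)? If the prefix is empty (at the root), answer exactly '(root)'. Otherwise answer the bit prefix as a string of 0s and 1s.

Answer: (root)

Derivation:
Bit 0: prefix='0' -> emit 'g', reset
Bit 1: prefix='1' (no match yet)
Bit 2: prefix='11' (no match yet)
Bit 3: prefix='111' -> emit 'd', reset
Bit 4: prefix='0' -> emit 'g', reset
Bit 5: prefix='1' (no match yet)
Bit 6: prefix='11' (no match yet)
Bit 7: prefix='110' -> emit 'e', reset
Bit 8: prefix='0' -> emit 'g', reset
Bit 9: prefix='0' -> emit 'g', reset
Bit 10: prefix='1' (no match yet)
Bit 11: prefix='10' (no match yet)
Bit 12: prefix='100' -> emit 'p', reset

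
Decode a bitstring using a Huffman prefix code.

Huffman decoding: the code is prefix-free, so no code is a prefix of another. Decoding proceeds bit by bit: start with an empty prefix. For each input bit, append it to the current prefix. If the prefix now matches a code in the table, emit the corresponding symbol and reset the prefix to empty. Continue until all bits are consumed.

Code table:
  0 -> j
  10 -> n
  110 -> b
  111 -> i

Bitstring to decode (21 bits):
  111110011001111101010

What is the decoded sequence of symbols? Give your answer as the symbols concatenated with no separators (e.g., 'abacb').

Bit 0: prefix='1' (no match yet)
Bit 1: prefix='11' (no match yet)
Bit 2: prefix='111' -> emit 'i', reset
Bit 3: prefix='1' (no match yet)
Bit 4: prefix='11' (no match yet)
Bit 5: prefix='110' -> emit 'b', reset
Bit 6: prefix='0' -> emit 'j', reset
Bit 7: prefix='1' (no match yet)
Bit 8: prefix='11' (no match yet)
Bit 9: prefix='110' -> emit 'b', reset
Bit 10: prefix='0' -> emit 'j', reset
Bit 11: prefix='1' (no match yet)
Bit 12: prefix='11' (no match yet)
Bit 13: prefix='111' -> emit 'i', reset
Bit 14: prefix='1' (no match yet)
Bit 15: prefix='11' (no match yet)
Bit 16: prefix='110' -> emit 'b', reset
Bit 17: prefix='1' (no match yet)
Bit 18: prefix='10' -> emit 'n', reset
Bit 19: prefix='1' (no match yet)
Bit 20: prefix='10' -> emit 'n', reset

Answer: ibjbjibnn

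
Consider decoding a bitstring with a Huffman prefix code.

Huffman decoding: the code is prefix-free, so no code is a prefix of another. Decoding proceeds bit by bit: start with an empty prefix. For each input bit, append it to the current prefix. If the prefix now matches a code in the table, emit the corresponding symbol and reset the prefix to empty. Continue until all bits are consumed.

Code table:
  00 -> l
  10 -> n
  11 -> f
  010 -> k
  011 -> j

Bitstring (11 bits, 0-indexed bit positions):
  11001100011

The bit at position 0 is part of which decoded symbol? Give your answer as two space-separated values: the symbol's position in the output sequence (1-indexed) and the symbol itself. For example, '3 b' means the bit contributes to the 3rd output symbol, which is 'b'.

Answer: 1 f

Derivation:
Bit 0: prefix='1' (no match yet)
Bit 1: prefix='11' -> emit 'f', reset
Bit 2: prefix='0' (no match yet)
Bit 3: prefix='00' -> emit 'l', reset
Bit 4: prefix='1' (no match yet)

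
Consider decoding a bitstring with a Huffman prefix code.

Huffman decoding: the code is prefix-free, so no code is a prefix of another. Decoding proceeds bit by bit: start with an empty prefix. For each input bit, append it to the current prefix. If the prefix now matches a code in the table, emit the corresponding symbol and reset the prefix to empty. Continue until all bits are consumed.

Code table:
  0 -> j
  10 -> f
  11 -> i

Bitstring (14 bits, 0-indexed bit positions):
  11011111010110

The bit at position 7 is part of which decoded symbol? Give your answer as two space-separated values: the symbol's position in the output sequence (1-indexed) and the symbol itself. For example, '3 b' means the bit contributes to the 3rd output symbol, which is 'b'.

Answer: 5 f

Derivation:
Bit 0: prefix='1' (no match yet)
Bit 1: prefix='11' -> emit 'i', reset
Bit 2: prefix='0' -> emit 'j', reset
Bit 3: prefix='1' (no match yet)
Bit 4: prefix='11' -> emit 'i', reset
Bit 5: prefix='1' (no match yet)
Bit 6: prefix='11' -> emit 'i', reset
Bit 7: prefix='1' (no match yet)
Bit 8: prefix='10' -> emit 'f', reset
Bit 9: prefix='1' (no match yet)
Bit 10: prefix='10' -> emit 'f', reset
Bit 11: prefix='1' (no match yet)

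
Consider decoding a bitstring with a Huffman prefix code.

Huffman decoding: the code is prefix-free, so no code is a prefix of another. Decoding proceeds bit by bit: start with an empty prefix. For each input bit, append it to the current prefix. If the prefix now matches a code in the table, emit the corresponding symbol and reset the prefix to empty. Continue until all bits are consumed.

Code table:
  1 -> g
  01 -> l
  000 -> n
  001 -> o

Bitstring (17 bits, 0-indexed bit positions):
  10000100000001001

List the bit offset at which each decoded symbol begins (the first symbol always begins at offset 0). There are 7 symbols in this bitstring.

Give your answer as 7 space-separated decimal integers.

Answer: 0 1 4 6 9 12 14

Derivation:
Bit 0: prefix='1' -> emit 'g', reset
Bit 1: prefix='0' (no match yet)
Bit 2: prefix='00' (no match yet)
Bit 3: prefix='000' -> emit 'n', reset
Bit 4: prefix='0' (no match yet)
Bit 5: prefix='01' -> emit 'l', reset
Bit 6: prefix='0' (no match yet)
Bit 7: prefix='00' (no match yet)
Bit 8: prefix='000' -> emit 'n', reset
Bit 9: prefix='0' (no match yet)
Bit 10: prefix='00' (no match yet)
Bit 11: prefix='000' -> emit 'n', reset
Bit 12: prefix='0' (no match yet)
Bit 13: prefix='01' -> emit 'l', reset
Bit 14: prefix='0' (no match yet)
Bit 15: prefix='00' (no match yet)
Bit 16: prefix='001' -> emit 'o', reset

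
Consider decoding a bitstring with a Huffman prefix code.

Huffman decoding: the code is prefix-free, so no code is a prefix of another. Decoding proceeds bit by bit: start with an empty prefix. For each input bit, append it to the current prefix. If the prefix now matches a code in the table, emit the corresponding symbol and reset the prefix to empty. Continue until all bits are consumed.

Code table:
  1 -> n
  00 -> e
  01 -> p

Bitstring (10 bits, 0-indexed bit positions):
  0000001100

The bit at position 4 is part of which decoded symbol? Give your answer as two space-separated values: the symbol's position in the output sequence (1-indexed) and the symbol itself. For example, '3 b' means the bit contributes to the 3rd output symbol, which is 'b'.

Answer: 3 e

Derivation:
Bit 0: prefix='0' (no match yet)
Bit 1: prefix='00' -> emit 'e', reset
Bit 2: prefix='0' (no match yet)
Bit 3: prefix='00' -> emit 'e', reset
Bit 4: prefix='0' (no match yet)
Bit 5: prefix='00' -> emit 'e', reset
Bit 6: prefix='1' -> emit 'n', reset
Bit 7: prefix='1' -> emit 'n', reset
Bit 8: prefix='0' (no match yet)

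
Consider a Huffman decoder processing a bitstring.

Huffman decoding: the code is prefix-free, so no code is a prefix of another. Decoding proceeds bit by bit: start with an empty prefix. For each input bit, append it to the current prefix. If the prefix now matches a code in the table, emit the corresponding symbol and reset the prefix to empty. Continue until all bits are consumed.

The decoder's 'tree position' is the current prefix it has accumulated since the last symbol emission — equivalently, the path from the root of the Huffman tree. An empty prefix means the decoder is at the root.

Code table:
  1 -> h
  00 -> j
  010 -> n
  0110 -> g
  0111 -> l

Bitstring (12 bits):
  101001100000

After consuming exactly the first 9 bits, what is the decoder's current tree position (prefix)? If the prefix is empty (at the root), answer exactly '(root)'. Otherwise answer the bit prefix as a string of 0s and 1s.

Bit 0: prefix='1' -> emit 'h', reset
Bit 1: prefix='0' (no match yet)
Bit 2: prefix='01' (no match yet)
Bit 3: prefix='010' -> emit 'n', reset
Bit 4: prefix='0' (no match yet)
Bit 5: prefix='01' (no match yet)
Bit 6: prefix='011' (no match yet)
Bit 7: prefix='0110' -> emit 'g', reset
Bit 8: prefix='0' (no match yet)

Answer: 0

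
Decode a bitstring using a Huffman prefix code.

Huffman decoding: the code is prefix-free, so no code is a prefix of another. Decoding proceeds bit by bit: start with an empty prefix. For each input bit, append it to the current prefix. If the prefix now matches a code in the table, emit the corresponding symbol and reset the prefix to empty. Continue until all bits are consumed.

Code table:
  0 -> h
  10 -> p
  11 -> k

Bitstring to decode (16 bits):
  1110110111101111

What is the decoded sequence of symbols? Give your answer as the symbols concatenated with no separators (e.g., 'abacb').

Answer: kpkhkkhkk

Derivation:
Bit 0: prefix='1' (no match yet)
Bit 1: prefix='11' -> emit 'k', reset
Bit 2: prefix='1' (no match yet)
Bit 3: prefix='10' -> emit 'p', reset
Bit 4: prefix='1' (no match yet)
Bit 5: prefix='11' -> emit 'k', reset
Bit 6: prefix='0' -> emit 'h', reset
Bit 7: prefix='1' (no match yet)
Bit 8: prefix='11' -> emit 'k', reset
Bit 9: prefix='1' (no match yet)
Bit 10: prefix='11' -> emit 'k', reset
Bit 11: prefix='0' -> emit 'h', reset
Bit 12: prefix='1' (no match yet)
Bit 13: prefix='11' -> emit 'k', reset
Bit 14: prefix='1' (no match yet)
Bit 15: prefix='11' -> emit 'k', reset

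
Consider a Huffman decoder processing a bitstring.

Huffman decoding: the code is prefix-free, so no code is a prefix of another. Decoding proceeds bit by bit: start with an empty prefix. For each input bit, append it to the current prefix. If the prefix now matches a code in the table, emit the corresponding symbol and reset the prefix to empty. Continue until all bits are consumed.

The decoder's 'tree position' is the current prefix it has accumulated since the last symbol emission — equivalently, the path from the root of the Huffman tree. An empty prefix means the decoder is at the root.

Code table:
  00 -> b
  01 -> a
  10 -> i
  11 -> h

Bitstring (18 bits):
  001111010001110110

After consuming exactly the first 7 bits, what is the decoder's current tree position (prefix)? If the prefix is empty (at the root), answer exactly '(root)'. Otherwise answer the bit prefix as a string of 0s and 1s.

Answer: 0

Derivation:
Bit 0: prefix='0' (no match yet)
Bit 1: prefix='00' -> emit 'b', reset
Bit 2: prefix='1' (no match yet)
Bit 3: prefix='11' -> emit 'h', reset
Bit 4: prefix='1' (no match yet)
Bit 5: prefix='11' -> emit 'h', reset
Bit 6: prefix='0' (no match yet)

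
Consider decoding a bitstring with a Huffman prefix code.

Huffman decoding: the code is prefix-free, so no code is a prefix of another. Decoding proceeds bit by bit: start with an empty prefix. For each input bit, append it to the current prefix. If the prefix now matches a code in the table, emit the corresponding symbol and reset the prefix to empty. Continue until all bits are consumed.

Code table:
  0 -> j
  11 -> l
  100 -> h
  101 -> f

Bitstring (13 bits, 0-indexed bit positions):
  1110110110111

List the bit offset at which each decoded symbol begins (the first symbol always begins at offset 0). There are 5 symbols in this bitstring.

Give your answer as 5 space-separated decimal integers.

Bit 0: prefix='1' (no match yet)
Bit 1: prefix='11' -> emit 'l', reset
Bit 2: prefix='1' (no match yet)
Bit 3: prefix='10' (no match yet)
Bit 4: prefix='101' -> emit 'f', reset
Bit 5: prefix='1' (no match yet)
Bit 6: prefix='10' (no match yet)
Bit 7: prefix='101' -> emit 'f', reset
Bit 8: prefix='1' (no match yet)
Bit 9: prefix='10' (no match yet)
Bit 10: prefix='101' -> emit 'f', reset
Bit 11: prefix='1' (no match yet)
Bit 12: prefix='11' -> emit 'l', reset

Answer: 0 2 5 8 11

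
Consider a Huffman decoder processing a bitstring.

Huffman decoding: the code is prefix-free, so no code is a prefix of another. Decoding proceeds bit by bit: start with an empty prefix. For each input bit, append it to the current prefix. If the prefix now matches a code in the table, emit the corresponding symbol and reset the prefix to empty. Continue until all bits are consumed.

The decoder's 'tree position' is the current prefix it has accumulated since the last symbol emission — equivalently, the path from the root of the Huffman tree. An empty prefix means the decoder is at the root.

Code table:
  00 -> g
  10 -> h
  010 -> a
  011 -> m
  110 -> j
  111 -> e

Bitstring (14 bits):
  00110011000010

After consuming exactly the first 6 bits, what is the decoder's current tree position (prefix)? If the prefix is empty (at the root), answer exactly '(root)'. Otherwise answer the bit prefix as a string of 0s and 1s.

Bit 0: prefix='0' (no match yet)
Bit 1: prefix='00' -> emit 'g', reset
Bit 2: prefix='1' (no match yet)
Bit 3: prefix='11' (no match yet)
Bit 4: prefix='110' -> emit 'j', reset
Bit 5: prefix='0' (no match yet)

Answer: 0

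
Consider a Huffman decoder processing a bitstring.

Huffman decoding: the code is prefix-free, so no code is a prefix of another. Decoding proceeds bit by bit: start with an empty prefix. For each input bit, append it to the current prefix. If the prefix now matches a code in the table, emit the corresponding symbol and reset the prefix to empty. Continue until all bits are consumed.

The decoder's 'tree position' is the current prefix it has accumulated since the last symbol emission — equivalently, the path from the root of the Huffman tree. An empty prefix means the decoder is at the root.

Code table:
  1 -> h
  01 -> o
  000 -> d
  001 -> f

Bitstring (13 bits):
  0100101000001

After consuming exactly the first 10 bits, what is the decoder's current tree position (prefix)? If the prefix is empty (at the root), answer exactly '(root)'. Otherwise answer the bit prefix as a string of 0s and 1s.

Bit 0: prefix='0' (no match yet)
Bit 1: prefix='01' -> emit 'o', reset
Bit 2: prefix='0' (no match yet)
Bit 3: prefix='00' (no match yet)
Bit 4: prefix='001' -> emit 'f', reset
Bit 5: prefix='0' (no match yet)
Bit 6: prefix='01' -> emit 'o', reset
Bit 7: prefix='0' (no match yet)
Bit 8: prefix='00' (no match yet)
Bit 9: prefix='000' -> emit 'd', reset

Answer: (root)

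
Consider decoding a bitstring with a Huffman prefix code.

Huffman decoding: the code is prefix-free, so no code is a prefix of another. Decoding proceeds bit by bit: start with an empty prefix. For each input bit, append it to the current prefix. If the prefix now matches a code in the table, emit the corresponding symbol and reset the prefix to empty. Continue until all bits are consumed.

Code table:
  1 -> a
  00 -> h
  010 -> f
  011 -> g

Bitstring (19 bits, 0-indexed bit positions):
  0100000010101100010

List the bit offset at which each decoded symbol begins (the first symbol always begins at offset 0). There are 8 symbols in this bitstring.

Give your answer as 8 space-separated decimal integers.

Bit 0: prefix='0' (no match yet)
Bit 1: prefix='01' (no match yet)
Bit 2: prefix='010' -> emit 'f', reset
Bit 3: prefix='0' (no match yet)
Bit 4: prefix='00' -> emit 'h', reset
Bit 5: prefix='0' (no match yet)
Bit 6: prefix='00' -> emit 'h', reset
Bit 7: prefix='0' (no match yet)
Bit 8: prefix='01' (no match yet)
Bit 9: prefix='010' -> emit 'f', reset
Bit 10: prefix='1' -> emit 'a', reset
Bit 11: prefix='0' (no match yet)
Bit 12: prefix='01' (no match yet)
Bit 13: prefix='011' -> emit 'g', reset
Bit 14: prefix='0' (no match yet)
Bit 15: prefix='00' -> emit 'h', reset
Bit 16: prefix='0' (no match yet)
Bit 17: prefix='01' (no match yet)
Bit 18: prefix='010' -> emit 'f', reset

Answer: 0 3 5 7 10 11 14 16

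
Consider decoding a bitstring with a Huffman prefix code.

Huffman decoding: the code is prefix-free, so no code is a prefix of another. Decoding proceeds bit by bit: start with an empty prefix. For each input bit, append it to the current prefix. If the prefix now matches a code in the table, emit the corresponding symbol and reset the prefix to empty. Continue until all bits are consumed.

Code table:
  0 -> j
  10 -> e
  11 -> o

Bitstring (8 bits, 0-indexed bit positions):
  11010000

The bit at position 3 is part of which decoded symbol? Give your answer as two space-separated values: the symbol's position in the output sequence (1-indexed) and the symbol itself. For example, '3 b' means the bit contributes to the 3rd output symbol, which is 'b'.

Bit 0: prefix='1' (no match yet)
Bit 1: prefix='11' -> emit 'o', reset
Bit 2: prefix='0' -> emit 'j', reset
Bit 3: prefix='1' (no match yet)
Bit 4: prefix='10' -> emit 'e', reset
Bit 5: prefix='0' -> emit 'j', reset
Bit 6: prefix='0' -> emit 'j', reset
Bit 7: prefix='0' -> emit 'j', reset

Answer: 3 e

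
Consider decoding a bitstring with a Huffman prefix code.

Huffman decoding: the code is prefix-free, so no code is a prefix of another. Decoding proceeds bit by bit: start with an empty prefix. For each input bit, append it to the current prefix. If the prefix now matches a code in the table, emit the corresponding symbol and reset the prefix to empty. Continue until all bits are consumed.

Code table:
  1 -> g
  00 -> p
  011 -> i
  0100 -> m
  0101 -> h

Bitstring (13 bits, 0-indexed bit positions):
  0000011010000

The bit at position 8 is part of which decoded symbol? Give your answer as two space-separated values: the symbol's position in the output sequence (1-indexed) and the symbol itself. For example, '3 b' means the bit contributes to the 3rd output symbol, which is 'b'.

Bit 0: prefix='0' (no match yet)
Bit 1: prefix='00' -> emit 'p', reset
Bit 2: prefix='0' (no match yet)
Bit 3: prefix='00' -> emit 'p', reset
Bit 4: prefix='0' (no match yet)
Bit 5: prefix='01' (no match yet)
Bit 6: prefix='011' -> emit 'i', reset
Bit 7: prefix='0' (no match yet)
Bit 8: prefix='01' (no match yet)
Bit 9: prefix='010' (no match yet)
Bit 10: prefix='0100' -> emit 'm', reset
Bit 11: prefix='0' (no match yet)
Bit 12: prefix='00' -> emit 'p', reset

Answer: 4 m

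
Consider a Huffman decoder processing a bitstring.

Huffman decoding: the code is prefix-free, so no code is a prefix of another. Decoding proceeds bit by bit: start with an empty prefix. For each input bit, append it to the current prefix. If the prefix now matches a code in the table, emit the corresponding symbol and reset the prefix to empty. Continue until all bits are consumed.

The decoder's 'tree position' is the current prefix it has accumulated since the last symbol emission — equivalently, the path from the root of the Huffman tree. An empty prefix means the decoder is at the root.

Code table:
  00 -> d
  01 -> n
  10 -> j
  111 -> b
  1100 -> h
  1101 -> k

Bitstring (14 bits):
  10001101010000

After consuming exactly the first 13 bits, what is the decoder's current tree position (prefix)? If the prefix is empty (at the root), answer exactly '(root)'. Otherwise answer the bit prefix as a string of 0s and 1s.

Bit 0: prefix='1' (no match yet)
Bit 1: prefix='10' -> emit 'j', reset
Bit 2: prefix='0' (no match yet)
Bit 3: prefix='00' -> emit 'd', reset
Bit 4: prefix='1' (no match yet)
Bit 5: prefix='11' (no match yet)
Bit 6: prefix='110' (no match yet)
Bit 7: prefix='1101' -> emit 'k', reset
Bit 8: prefix='0' (no match yet)
Bit 9: prefix='01' -> emit 'n', reset
Bit 10: prefix='0' (no match yet)
Bit 11: prefix='00' -> emit 'd', reset
Bit 12: prefix='0' (no match yet)

Answer: 0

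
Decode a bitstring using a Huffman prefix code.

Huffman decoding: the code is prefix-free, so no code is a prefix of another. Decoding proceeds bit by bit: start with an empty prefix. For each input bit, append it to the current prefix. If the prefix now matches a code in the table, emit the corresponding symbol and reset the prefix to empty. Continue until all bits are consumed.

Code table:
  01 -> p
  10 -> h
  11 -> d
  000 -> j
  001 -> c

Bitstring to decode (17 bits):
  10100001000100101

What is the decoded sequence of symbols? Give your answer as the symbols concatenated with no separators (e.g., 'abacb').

Bit 0: prefix='1' (no match yet)
Bit 1: prefix='10' -> emit 'h', reset
Bit 2: prefix='1' (no match yet)
Bit 3: prefix='10' -> emit 'h', reset
Bit 4: prefix='0' (no match yet)
Bit 5: prefix='00' (no match yet)
Bit 6: prefix='000' -> emit 'j', reset
Bit 7: prefix='1' (no match yet)
Bit 8: prefix='10' -> emit 'h', reset
Bit 9: prefix='0' (no match yet)
Bit 10: prefix='00' (no match yet)
Bit 11: prefix='001' -> emit 'c', reset
Bit 12: prefix='0' (no match yet)
Bit 13: prefix='00' (no match yet)
Bit 14: prefix='001' -> emit 'c', reset
Bit 15: prefix='0' (no match yet)
Bit 16: prefix='01' -> emit 'p', reset

Answer: hhjhccp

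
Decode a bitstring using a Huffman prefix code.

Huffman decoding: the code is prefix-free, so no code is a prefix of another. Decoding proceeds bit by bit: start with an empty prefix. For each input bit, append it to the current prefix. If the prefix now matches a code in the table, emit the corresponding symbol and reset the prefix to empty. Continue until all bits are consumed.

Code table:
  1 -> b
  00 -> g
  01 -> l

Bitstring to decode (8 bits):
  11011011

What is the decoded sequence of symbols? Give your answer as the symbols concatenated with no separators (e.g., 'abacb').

Bit 0: prefix='1' -> emit 'b', reset
Bit 1: prefix='1' -> emit 'b', reset
Bit 2: prefix='0' (no match yet)
Bit 3: prefix='01' -> emit 'l', reset
Bit 4: prefix='1' -> emit 'b', reset
Bit 5: prefix='0' (no match yet)
Bit 6: prefix='01' -> emit 'l', reset
Bit 7: prefix='1' -> emit 'b', reset

Answer: bblblb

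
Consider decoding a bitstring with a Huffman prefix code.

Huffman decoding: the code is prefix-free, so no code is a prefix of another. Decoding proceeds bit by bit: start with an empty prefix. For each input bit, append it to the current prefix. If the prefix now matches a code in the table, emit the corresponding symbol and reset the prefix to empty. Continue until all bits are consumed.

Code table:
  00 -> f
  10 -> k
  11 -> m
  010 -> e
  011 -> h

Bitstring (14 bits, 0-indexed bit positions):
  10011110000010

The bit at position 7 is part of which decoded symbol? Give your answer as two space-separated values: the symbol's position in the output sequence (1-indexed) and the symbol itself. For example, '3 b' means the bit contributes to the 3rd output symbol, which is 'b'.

Bit 0: prefix='1' (no match yet)
Bit 1: prefix='10' -> emit 'k', reset
Bit 2: prefix='0' (no match yet)
Bit 3: prefix='01' (no match yet)
Bit 4: prefix='011' -> emit 'h', reset
Bit 5: prefix='1' (no match yet)
Bit 6: prefix='11' -> emit 'm', reset
Bit 7: prefix='0' (no match yet)
Bit 8: prefix='00' -> emit 'f', reset
Bit 9: prefix='0' (no match yet)
Bit 10: prefix='00' -> emit 'f', reset
Bit 11: prefix='0' (no match yet)

Answer: 4 f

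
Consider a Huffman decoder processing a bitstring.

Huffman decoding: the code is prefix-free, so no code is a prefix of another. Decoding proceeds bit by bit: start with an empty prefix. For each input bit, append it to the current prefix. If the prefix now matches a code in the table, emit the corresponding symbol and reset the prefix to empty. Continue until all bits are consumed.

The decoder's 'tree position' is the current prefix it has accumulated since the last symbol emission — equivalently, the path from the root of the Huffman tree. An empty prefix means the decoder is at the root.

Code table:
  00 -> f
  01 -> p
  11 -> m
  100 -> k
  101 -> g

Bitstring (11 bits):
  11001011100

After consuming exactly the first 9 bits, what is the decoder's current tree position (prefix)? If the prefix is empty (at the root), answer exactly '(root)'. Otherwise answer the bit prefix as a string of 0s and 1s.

Answer: (root)

Derivation:
Bit 0: prefix='1' (no match yet)
Bit 1: prefix='11' -> emit 'm', reset
Bit 2: prefix='0' (no match yet)
Bit 3: prefix='00' -> emit 'f', reset
Bit 4: prefix='1' (no match yet)
Bit 5: prefix='10' (no match yet)
Bit 6: prefix='101' -> emit 'g', reset
Bit 7: prefix='1' (no match yet)
Bit 8: prefix='11' -> emit 'm', reset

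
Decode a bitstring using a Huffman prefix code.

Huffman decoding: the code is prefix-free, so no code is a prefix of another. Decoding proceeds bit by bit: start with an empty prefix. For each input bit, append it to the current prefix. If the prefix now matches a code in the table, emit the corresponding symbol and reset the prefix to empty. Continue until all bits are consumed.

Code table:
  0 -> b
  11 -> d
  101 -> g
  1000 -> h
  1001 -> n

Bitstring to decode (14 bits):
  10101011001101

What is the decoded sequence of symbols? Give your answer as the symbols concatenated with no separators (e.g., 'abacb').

Answer: gbgng

Derivation:
Bit 0: prefix='1' (no match yet)
Bit 1: prefix='10' (no match yet)
Bit 2: prefix='101' -> emit 'g', reset
Bit 3: prefix='0' -> emit 'b', reset
Bit 4: prefix='1' (no match yet)
Bit 5: prefix='10' (no match yet)
Bit 6: prefix='101' -> emit 'g', reset
Bit 7: prefix='1' (no match yet)
Bit 8: prefix='10' (no match yet)
Bit 9: prefix='100' (no match yet)
Bit 10: prefix='1001' -> emit 'n', reset
Bit 11: prefix='1' (no match yet)
Bit 12: prefix='10' (no match yet)
Bit 13: prefix='101' -> emit 'g', reset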